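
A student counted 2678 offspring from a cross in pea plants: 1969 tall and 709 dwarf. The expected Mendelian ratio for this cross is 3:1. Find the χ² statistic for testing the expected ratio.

Under the 3:1 hypothesis (Σ ratio = 4, N = 2678):
  tall: 2678 × 3/4 = 2008.5
  dwarf: 2678 × 1/4 = 669.5
χ² = Σ (O − E)² / E
  tall: (1969 − 2008.5)² / 2008.5 = 0.7768
  dwarf: (709 − 669.5)² / 669.5 = 2.3305
χ² = 0.7768 + 2.3305 = 3.1073 ≈ 3.107

3.107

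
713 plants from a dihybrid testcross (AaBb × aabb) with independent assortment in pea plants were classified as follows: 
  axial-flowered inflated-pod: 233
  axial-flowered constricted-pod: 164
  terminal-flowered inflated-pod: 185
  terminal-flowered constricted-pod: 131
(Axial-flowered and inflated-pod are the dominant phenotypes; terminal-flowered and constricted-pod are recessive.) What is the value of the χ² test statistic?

30.736

A dihybrid testcross with independent assortment gives a 1:1:1:1 ratio.
The 1:1:1:1 ratio has 4 parts, so with N = 713 the expected counts are:
  axial-flowered inflated-pod: 713 × 1/4 = 178.25
  axial-flowered constricted-pod: 713 × 1/4 = 178.25
  terminal-flowered inflated-pod: 713 × 1/4 = 178.25
  terminal-flowered constricted-pod: 713 × 1/4 = 178.25
χ² = Σ (O − E)² / E
  axial-flowered inflated-pod: (233 − 178.25)² / 178.25 = 16.8166
  axial-flowered constricted-pod: (164 − 178.25)² / 178.25 = 1.1392
  terminal-flowered inflated-pod: (185 − 178.25)² / 178.25 = 0.2556
  terminal-flowered constricted-pod: (131 − 178.25)² / 178.25 = 12.5249
χ² = 16.8166 + 1.1392 + 0.2556 + 12.5249 = 30.7363 ≈ 30.736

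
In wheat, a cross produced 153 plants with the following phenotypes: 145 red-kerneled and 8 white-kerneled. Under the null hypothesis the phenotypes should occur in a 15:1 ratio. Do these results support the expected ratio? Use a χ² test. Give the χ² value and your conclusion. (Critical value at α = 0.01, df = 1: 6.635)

0.272; consistent

Under the 15:1 hypothesis (Σ ratio = 16, N = 153):
  red-kerneled: 153 × 15/16 = 143.4375
  white-kerneled: 153 × 1/16 = 9.5625
χ² = Σ (O − E)² / E
  red-kerneled: (145 − 143.4375)² / 143.4375 = 0.0170
  white-kerneled: (8 − 9.5625)² / 9.5625 = 0.2553
χ² = 0.0170 + 0.2553 = 0.2723 ≈ 0.272
Degrees of freedom = 2 − 1 = 1; critical value at α = 0.01 is 6.635.
Since 0.272 < 6.635, we fail to reject the null hypothesis — the data are consistent with the 15:1 ratio.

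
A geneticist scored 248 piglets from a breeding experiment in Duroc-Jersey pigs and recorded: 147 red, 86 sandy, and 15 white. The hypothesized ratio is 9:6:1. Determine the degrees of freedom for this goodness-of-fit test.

A goodness-of-fit test with 3 phenotype classes has df = 3 − 1 = 2.

2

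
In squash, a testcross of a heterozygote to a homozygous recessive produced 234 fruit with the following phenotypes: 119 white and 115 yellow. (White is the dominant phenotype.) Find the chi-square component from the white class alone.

A testcross of a heterozygote (Aa × aa) gives a 1:1 phenotypic ratio.
Total ratio parts = 2. Expected numbers out of 234:
  white: 234 × 1/2 = 117
  yellow: 234 × 1/2 = 117
Contribution of white: (119 − 117)² / 117 = 0.0342

0.034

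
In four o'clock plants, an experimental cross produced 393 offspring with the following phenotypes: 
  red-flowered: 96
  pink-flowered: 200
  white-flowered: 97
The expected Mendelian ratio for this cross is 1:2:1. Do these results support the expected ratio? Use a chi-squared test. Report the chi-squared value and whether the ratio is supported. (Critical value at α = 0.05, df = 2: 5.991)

Total ratio parts = 4. Expected numbers out of 393:
  red-flowered: 393 × 1/4 = 98.25
  pink-flowered: 393 × 2/4 = 196.5
  white-flowered: 393 × 1/4 = 98.25
χ² = Σ (O − E)² / E
  red-flowered: (96 − 98.25)² / 98.25 = 0.0515
  pink-flowered: (200 − 196.5)² / 196.5 = 0.0623
  white-flowered: (97 − 98.25)² / 98.25 = 0.0159
χ² = 0.0515 + 0.0623 + 0.0159 = 0.1297 ≈ 0.130
Degrees of freedom = 3 − 1 = 2; critical value at α = 0.05 is 5.991.
Since 0.130 < 5.991, we fail to reject the null hypothesis — the data are consistent with the 1:2:1 ratio.

0.130; consistent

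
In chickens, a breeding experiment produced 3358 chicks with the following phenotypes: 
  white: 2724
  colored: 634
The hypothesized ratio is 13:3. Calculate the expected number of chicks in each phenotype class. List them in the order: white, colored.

2728.375, 629.625

The 13:3 ratio has 16 parts, so with N = 3358 the expected counts are:
  white: 3358 × 13/16 = 2728.375
  colored: 3358 × 3/16 = 629.625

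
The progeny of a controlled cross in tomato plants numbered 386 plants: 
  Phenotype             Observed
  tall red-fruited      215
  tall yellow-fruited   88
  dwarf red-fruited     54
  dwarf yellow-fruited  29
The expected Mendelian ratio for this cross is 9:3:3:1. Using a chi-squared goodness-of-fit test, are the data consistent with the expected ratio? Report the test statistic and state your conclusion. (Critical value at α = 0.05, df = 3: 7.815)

Expected counts for N = 386 under a 9:3:3:1 ratio (total parts = 16):
  tall red-fruited: 386 × 9/16 = 217.125
  tall yellow-fruited: 386 × 3/16 = 72.375
  dwarf red-fruited: 386 × 3/16 = 72.375
  dwarf yellow-fruited: 386 × 1/16 = 24.125
χ² = Σ (O − E)² / E
  tall red-fruited: (215 − 217.125)² / 217.125 = 0.0208
  tall yellow-fruited: (88 − 72.375)² / 72.375 = 3.3733
  dwarf red-fruited: (54 − 72.375)² / 72.375 = 4.6652
  dwarf yellow-fruited: (29 − 24.125)² / 24.125 = 0.9851
χ² = 0.0208 + 3.3733 + 4.6652 + 0.9851 = 9.0444 ≈ 9.044
Degrees of freedom = 4 − 1 = 3; critical value at α = 0.05 is 7.815.
Since 9.044 > 7.815, we reject the null hypothesis — the data do not fit the 9:3:3:1 ratio.

9.044; not consistent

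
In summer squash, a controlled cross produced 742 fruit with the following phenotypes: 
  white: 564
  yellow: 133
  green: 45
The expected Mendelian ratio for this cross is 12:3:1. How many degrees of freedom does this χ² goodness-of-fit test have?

2

A goodness-of-fit test with 3 phenotype classes has df = 3 − 1 = 2.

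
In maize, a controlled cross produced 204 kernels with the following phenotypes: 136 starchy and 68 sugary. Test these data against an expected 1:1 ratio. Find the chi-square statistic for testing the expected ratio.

22.667

Expected counts for N = 204 under a 1:1 ratio (total parts = 2):
  starchy: 204 × 1/2 = 102
  sugary: 204 × 1/2 = 102
χ² = Σ (O − E)² / E
  starchy: (136 − 102)² / 102 = 11.3333
  sugary: (68 − 102)² / 102 = 11.3333
χ² = 11.3333 + 11.3333 = 22.6666 ≈ 22.667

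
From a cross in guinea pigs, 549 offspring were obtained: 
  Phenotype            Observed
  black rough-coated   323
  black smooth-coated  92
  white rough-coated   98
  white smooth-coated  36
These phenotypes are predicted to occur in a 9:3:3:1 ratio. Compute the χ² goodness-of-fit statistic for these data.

Total ratio parts = 16. Expected numbers out of 549:
  black rough-coated: 549 × 9/16 = 308.8125
  black smooth-coated: 549 × 3/16 = 102.9375
  white rough-coated: 549 × 3/16 = 102.9375
  white smooth-coated: 549 × 1/16 = 34.3125
χ² = Σ (O − E)² / E
  black rough-coated: (323 − 308.8125)² / 308.8125 = 0.6518
  black smooth-coated: (92 − 102.9375)² / 102.9375 = 1.1622
  white rough-coated: (98 − 102.9375)² / 102.9375 = 0.2368
  white smooth-coated: (36 − 34.3125)² / 34.3125 = 0.0830
χ² = 0.6518 + 1.1622 + 0.2368 + 0.0830 = 2.1338 ≈ 2.134

2.134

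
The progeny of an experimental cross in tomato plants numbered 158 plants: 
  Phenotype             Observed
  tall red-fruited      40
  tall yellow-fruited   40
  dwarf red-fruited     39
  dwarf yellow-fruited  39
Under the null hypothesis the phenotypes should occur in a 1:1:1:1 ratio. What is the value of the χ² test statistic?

The 1:1:1:1 ratio has 4 parts, so with N = 158 the expected counts are:
  tall red-fruited: 158 × 1/4 = 39.5
  tall yellow-fruited: 158 × 1/4 = 39.5
  dwarf red-fruited: 158 × 1/4 = 39.5
  dwarf yellow-fruited: 158 × 1/4 = 39.5
χ² = Σ (O − E)² / E
  tall red-fruited: (40 − 39.5)² / 39.5 = 0.0063
  tall yellow-fruited: (40 − 39.5)² / 39.5 = 0.0063
  dwarf red-fruited: (39 − 39.5)² / 39.5 = 0.0063
  dwarf yellow-fruited: (39 − 39.5)² / 39.5 = 0.0063
χ² = 0.0063 + 0.0063 + 0.0063 + 0.0063 = 0.0252 ≈ 0.025

0.025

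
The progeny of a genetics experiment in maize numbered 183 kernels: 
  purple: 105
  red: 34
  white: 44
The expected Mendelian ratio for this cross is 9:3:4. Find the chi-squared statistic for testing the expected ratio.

The 9:3:4 ratio has 16 parts, so with N = 183 the expected counts are:
  purple: 183 × 9/16 = 102.9375
  red: 183 × 3/16 = 34.3125
  white: 183 × 4/16 = 45.75
χ² = Σ (O − E)² / E
  purple: (105 − 102.9375)² / 102.9375 = 0.0413
  red: (34 − 34.3125)² / 34.3125 = 0.0028
  white: (44 − 45.75)² / 45.75 = 0.0669
χ² = 0.0413 + 0.0028 + 0.0669 = 0.111

0.111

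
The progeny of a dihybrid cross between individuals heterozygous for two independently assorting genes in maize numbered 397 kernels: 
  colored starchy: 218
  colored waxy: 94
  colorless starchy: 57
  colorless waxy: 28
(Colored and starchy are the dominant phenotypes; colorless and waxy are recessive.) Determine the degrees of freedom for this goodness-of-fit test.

A dihybrid F₂ with independent assortment and complete dominance at both loci gives a 9:3:3:1 phenotypic ratio.
A goodness-of-fit test with 4 phenotype classes has df = 4 − 1 = 3.

3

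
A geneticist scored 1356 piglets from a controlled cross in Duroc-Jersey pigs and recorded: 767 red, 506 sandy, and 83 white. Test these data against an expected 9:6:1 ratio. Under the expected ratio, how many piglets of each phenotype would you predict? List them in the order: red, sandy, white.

Expected counts for N = 1356 under a 9:6:1 ratio (total parts = 16):
  red: 1356 × 9/16 = 762.75
  sandy: 1356 × 6/16 = 508.5
  white: 1356 × 1/16 = 84.75

762.75, 508.5, 84.75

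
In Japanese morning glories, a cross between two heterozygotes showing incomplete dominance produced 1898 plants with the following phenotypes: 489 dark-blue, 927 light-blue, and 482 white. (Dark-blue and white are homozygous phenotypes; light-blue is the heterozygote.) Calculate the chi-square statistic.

With incomplete dominance, a heterozygote × heterozygote cross gives a 1:2:1 phenotypic ratio.
Total ratio parts = 4. Expected numbers out of 1898:
  dark-blue: 1898 × 1/4 = 474.5
  light-blue: 1898 × 2/4 = 949
  white: 1898 × 1/4 = 474.5
χ² = Σ (O − E)² / E
  dark-blue: (489 − 474.5)² / 474.5 = 0.4431
  light-blue: (927 − 949)² / 949 = 0.5100
  white: (482 − 474.5)² / 474.5 = 0.1185
χ² = 0.4431 + 0.5100 + 0.1185 = 1.0716 ≈ 1.072

1.072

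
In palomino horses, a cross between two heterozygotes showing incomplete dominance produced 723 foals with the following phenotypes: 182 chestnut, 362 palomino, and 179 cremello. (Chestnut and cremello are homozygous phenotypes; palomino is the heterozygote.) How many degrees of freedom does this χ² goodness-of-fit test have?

With incomplete dominance, a heterozygote × heterozygote cross gives a 1:2:1 phenotypic ratio.
A goodness-of-fit test with 3 phenotype classes has df = 3 − 1 = 2.

2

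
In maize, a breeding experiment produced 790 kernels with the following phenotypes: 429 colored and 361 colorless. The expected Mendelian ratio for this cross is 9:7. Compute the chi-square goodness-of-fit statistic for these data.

Total ratio parts = 16. Expected numbers out of 790:
  colored: 790 × 9/16 = 444.375
  colorless: 790 × 7/16 = 345.625
χ² = Σ (O − E)² / E
  colored: (429 − 444.375)² / 444.375 = 0.5320
  colorless: (361 − 345.625)² / 345.625 = 0.6840
χ² = 0.5320 + 0.6840 = 1.216

1.216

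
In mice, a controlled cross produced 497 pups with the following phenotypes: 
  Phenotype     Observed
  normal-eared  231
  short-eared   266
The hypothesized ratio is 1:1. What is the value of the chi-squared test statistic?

2.465

Expected counts for N = 497 under a 1:1 ratio (total parts = 2):
  normal-eared: 497 × 1/2 = 248.5
  short-eared: 497 × 1/2 = 248.5
χ² = Σ (O − E)² / E
  normal-eared: (231 − 248.5)² / 248.5 = 1.2324
  short-eared: (266 − 248.5)² / 248.5 = 1.2324
χ² = 1.2324 + 1.2324 = 2.4648 ≈ 2.465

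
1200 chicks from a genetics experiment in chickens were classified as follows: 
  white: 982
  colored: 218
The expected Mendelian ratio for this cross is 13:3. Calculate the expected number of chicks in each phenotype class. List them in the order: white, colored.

975, 225

The 13:3 ratio has 16 parts, so with N = 1200 the expected counts are:
  white: 1200 × 13/16 = 975
  colored: 1200 × 3/16 = 225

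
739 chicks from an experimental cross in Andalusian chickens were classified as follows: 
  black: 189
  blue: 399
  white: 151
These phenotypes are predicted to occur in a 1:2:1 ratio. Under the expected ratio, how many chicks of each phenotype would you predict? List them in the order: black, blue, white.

Total ratio parts = 4. Expected numbers out of 739:
  black: 739 × 1/4 = 184.75
  blue: 739 × 2/4 = 369.5
  white: 739 × 1/4 = 184.75

184.75, 369.5, 184.75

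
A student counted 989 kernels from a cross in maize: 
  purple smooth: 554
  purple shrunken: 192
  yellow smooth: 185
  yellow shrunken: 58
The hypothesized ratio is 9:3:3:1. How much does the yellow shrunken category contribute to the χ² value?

0.235

The 9:3:3:1 ratio has 16 parts, so with N = 989 the expected counts are:
  purple smooth: 989 × 9/16 = 556.3125
  purple shrunken: 989 × 3/16 = 185.4375
  yellow smooth: 989 × 3/16 = 185.4375
  yellow shrunken: 989 × 1/16 = 61.8125
Contribution of yellow shrunken: (58 − 61.8125)² / 61.8125 = 0.2351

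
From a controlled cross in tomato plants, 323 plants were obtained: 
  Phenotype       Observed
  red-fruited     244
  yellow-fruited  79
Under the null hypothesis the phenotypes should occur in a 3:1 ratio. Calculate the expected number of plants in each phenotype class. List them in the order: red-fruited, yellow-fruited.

242.25, 80.75

Under the 3:1 hypothesis (Σ ratio = 4, N = 323):
  red-fruited: 323 × 3/4 = 242.25
  yellow-fruited: 323 × 1/4 = 80.75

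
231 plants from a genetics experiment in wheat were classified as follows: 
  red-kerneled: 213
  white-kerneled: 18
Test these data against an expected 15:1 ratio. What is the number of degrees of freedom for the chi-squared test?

1

A goodness-of-fit test with 2 phenotype classes has df = 2 − 1 = 1.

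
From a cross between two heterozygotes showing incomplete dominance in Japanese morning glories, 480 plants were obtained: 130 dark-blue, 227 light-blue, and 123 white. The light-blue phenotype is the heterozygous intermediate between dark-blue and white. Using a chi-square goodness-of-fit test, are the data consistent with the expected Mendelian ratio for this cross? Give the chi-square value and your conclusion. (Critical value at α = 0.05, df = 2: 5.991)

1.613; consistent

With incomplete dominance, a heterozygote × heterozygote cross gives a 1:2:1 phenotypic ratio.
Total ratio parts = 4. Expected numbers out of 480:
  dark-blue: 480 × 1/4 = 120
  light-blue: 480 × 2/4 = 240
  white: 480 × 1/4 = 120
χ² = Σ (O − E)² / E
  dark-blue: (130 − 120)² / 120 = 0.8333
  light-blue: (227 − 240)² / 240 = 0.7042
  white: (123 − 120)² / 120 = 0.0750
χ² = 0.8333 + 0.7042 + 0.0750 = 1.6125 ≈ 1.613
Degrees of freedom = 3 − 1 = 2; critical value at α = 0.05 is 5.991.
Since 1.613 < 5.991, we fail to reject the null hypothesis — the data are consistent with the 1:2:1 ratio.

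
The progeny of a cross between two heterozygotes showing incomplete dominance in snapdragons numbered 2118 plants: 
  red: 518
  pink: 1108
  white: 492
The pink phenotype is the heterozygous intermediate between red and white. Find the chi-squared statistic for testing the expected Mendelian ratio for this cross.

5.173

With incomplete dominance, a heterozygote × heterozygote cross gives a 1:2:1 phenotypic ratio.
The 1:2:1 ratio has 4 parts, so with N = 2118 the expected counts are:
  red: 2118 × 1/4 = 529.5
  pink: 2118 × 2/4 = 1059
  white: 2118 × 1/4 = 529.5
χ² = Σ (O − E)² / E
  red: (518 − 529.5)² / 529.5 = 0.2498
  pink: (1108 − 1059)² / 1059 = 2.2672
  white: (492 − 529.5)² / 529.5 = 2.6558
χ² = 0.2498 + 2.2672 + 2.6558 = 5.1728 ≈ 5.173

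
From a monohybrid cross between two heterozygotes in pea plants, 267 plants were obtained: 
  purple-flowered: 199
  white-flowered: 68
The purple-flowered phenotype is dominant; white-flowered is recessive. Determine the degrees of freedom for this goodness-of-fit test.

1

For a monohybrid cross between heterozygotes with complete dominance, the expected phenotypic ratio is 3:1.
A goodness-of-fit test with 2 phenotype classes has df = 2 − 1 = 1.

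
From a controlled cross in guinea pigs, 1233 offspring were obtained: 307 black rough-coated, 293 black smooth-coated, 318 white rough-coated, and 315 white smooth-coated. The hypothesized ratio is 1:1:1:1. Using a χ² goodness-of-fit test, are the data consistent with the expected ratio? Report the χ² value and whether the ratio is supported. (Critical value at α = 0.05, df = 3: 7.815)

Total ratio parts = 4. Expected numbers out of 1233:
  black rough-coated: 1233 × 1/4 = 308.25
  black smooth-coated: 1233 × 1/4 = 308.25
  white rough-coated: 1233 × 1/4 = 308.25
  white smooth-coated: 1233 × 1/4 = 308.25
χ² = Σ (O − E)² / E
  black rough-coated: (307 − 308.25)² / 308.25 = 0.0051
  black smooth-coated: (293 − 308.25)² / 308.25 = 0.7545
  white rough-coated: (318 − 308.25)² / 308.25 = 0.3084
  white smooth-coated: (315 − 308.25)² / 308.25 = 0.1478
χ² = 0.0051 + 0.7545 + 0.3084 + 0.1478 = 1.2158 ≈ 1.216
Degrees of freedom = 4 − 1 = 3; critical value at α = 0.05 is 7.815.
Since 1.216 < 7.815, we fail to reject the null hypothesis — the data are consistent with the 1:1:1:1 ratio.

1.216; consistent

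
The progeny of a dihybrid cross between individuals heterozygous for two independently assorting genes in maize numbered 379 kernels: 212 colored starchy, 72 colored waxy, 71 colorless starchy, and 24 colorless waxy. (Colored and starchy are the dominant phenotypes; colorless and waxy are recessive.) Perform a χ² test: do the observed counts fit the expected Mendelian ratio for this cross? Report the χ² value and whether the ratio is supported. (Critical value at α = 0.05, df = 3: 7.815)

0.023; consistent

A dihybrid F₂ with independent assortment and complete dominance at both loci gives a 9:3:3:1 phenotypic ratio.
Under the 9:3:3:1 hypothesis (Σ ratio = 16, N = 379):
  colored starchy: 379 × 9/16 = 213.1875
  colored waxy: 379 × 3/16 = 71.0625
  colorless starchy: 379 × 3/16 = 71.0625
  colorless waxy: 379 × 1/16 = 23.6875
χ² = Σ (O − E)² / E
  colored starchy: (212 − 213.1875)² / 213.1875 = 0.0066
  colored waxy: (72 − 71.0625)² / 71.0625 = 0.0124
  colorless starchy: (71 − 71.0625)² / 71.0625 = 0.0001
  colorless waxy: (24 − 23.6875)² / 23.6875 = 0.0041
χ² = 0.0066 + 0.0124 + 0.0001 + 0.0041 = 0.0232 ≈ 0.023
Degrees of freedom = 4 − 1 = 3; critical value at α = 0.05 is 7.815.
Since 0.023 < 7.815, we fail to reject the null hypothesis — the data are consistent with the 9:3:3:1 ratio.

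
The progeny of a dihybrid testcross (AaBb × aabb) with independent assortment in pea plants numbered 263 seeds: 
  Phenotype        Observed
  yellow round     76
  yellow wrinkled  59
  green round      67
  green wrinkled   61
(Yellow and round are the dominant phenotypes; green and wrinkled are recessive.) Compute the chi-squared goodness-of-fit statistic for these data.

A dihybrid testcross with independent assortment gives a 1:1:1:1 ratio.
Under the 1:1:1:1 hypothesis (Σ ratio = 4, N = 263):
  yellow round: 263 × 1/4 = 65.75
  yellow wrinkled: 263 × 1/4 = 65.75
  green round: 263 × 1/4 = 65.75
  green wrinkled: 263 × 1/4 = 65.75
χ² = Σ (O − E)² / E
  yellow round: (76 − 65.75)² / 65.75 = 1.5979
  yellow wrinkled: (59 − 65.75)² / 65.75 = 0.6930
  green round: (67 − 65.75)² / 65.75 = 0.0238
  green wrinkled: (61 − 65.75)² / 65.75 = 0.3432
χ² = 1.5979 + 0.6930 + 0.0238 + 0.3432 = 2.6579 ≈ 2.658

2.658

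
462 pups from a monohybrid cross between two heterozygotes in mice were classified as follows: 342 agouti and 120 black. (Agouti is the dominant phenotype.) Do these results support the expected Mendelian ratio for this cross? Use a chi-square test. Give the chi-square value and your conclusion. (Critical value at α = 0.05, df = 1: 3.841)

0.234; consistent

For a monohybrid cross between heterozygotes with complete dominance, the expected phenotypic ratio is 3:1.
Under the 3:1 hypothesis (Σ ratio = 4, N = 462):
  agouti: 462 × 3/4 = 346.5
  black: 462 × 1/4 = 115.5
χ² = Σ (O − E)² / E
  agouti: (342 − 346.5)² / 346.5 = 0.0584
  black: (120 − 115.5)² / 115.5 = 0.1753
χ² = 0.0584 + 0.1753 = 0.2337 ≈ 0.234
Degrees of freedom = 2 − 1 = 1; critical value at α = 0.05 is 3.841.
Since 0.234 < 3.841, we fail to reject the null hypothesis — the data are consistent with the 3:1 ratio.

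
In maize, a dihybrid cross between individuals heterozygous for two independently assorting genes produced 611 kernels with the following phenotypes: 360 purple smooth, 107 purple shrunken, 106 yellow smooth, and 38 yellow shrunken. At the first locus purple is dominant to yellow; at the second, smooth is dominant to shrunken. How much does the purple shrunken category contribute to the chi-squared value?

0.499

A dihybrid F₂ with independent assortment and complete dominance at both loci gives a 9:3:3:1 phenotypic ratio.
The 9:3:3:1 ratio has 16 parts, so with N = 611 the expected counts are:
  purple smooth: 611 × 9/16 = 343.6875
  purple shrunken: 611 × 3/16 = 114.5625
  yellow smooth: 611 × 3/16 = 114.5625
  yellow shrunken: 611 × 1/16 = 38.1875
Contribution of purple shrunken: (107 − 114.5625)² / 114.5625 = 0.4992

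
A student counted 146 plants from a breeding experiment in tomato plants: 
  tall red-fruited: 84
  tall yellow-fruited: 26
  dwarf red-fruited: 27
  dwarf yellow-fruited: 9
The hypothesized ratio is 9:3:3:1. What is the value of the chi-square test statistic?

0.119

Expected counts for N = 146 under a 9:3:3:1 ratio (total parts = 16):
  tall red-fruited: 146 × 9/16 = 82.125
  tall yellow-fruited: 146 × 3/16 = 27.375
  dwarf red-fruited: 146 × 3/16 = 27.375
  dwarf yellow-fruited: 146 × 1/16 = 9.125
χ² = Σ (O − E)² / E
  tall red-fruited: (84 − 82.125)² / 82.125 = 0.0428
  tall yellow-fruited: (26 − 27.375)² / 27.375 = 0.0691
  dwarf red-fruited: (27 − 27.375)² / 27.375 = 0.0051
  dwarf yellow-fruited: (9 − 9.125)² / 9.125 = 0.0017
χ² = 0.0428 + 0.0691 + 0.0051 + 0.0017 = 0.1187 ≈ 0.119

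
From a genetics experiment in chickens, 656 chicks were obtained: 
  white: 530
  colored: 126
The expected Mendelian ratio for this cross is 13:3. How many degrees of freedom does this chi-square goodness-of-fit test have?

A goodness-of-fit test with 2 phenotype classes has df = 2 − 1 = 1.

1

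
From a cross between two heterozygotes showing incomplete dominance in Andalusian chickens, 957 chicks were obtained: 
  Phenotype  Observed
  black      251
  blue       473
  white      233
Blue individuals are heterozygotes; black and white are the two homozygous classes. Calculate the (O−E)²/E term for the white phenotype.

0.163

With incomplete dominance, a heterozygote × heterozygote cross gives a 1:2:1 phenotypic ratio.
Expected counts for N = 957 under a 1:2:1 ratio (total parts = 4):
  black: 957 × 1/4 = 239.25
  blue: 957 × 2/4 = 478.5
  white: 957 × 1/4 = 239.25
Contribution of white: (233 − 239.25)² / 239.25 = 0.1633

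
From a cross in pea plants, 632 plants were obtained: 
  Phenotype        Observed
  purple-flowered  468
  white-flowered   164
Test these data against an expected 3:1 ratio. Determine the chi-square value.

Under the 3:1 hypothesis (Σ ratio = 4, N = 632):
  purple-flowered: 632 × 3/4 = 474
  white-flowered: 632 × 1/4 = 158
χ² = Σ (O − E)² / E
  purple-flowered: (468 − 474)² / 474 = 0.0759
  white-flowered: (164 − 158)² / 158 = 0.2278
χ² = 0.0759 + 0.2278 = 0.3037 ≈ 0.304

0.304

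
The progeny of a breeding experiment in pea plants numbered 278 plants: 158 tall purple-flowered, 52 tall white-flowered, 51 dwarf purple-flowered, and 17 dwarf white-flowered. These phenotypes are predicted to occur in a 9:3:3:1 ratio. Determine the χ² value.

0.050

Total ratio parts = 16. Expected numbers out of 278:
  tall purple-flowered: 278 × 9/16 = 156.375
  tall white-flowered: 278 × 3/16 = 52.125
  dwarf purple-flowered: 278 × 3/16 = 52.125
  dwarf white-flowered: 278 × 1/16 = 17.375
χ² = Σ (O − E)² / E
  tall purple-flowered: (158 − 156.375)² / 156.375 = 0.0169
  tall white-flowered: (52 − 52.125)² / 52.125 = 0.0003
  dwarf purple-flowered: (51 − 52.125)² / 52.125 = 0.0243
  dwarf white-flowered: (17 − 17.375)² / 17.375 = 0.0081
χ² = 0.0169 + 0.0003 + 0.0243 + 0.0081 = 0.0496 ≈ 0.050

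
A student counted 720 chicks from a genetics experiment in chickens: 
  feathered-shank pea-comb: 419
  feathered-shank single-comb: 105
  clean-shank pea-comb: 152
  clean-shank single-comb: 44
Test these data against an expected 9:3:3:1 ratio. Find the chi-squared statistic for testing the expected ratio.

9.314

The 9:3:3:1 ratio has 16 parts, so with N = 720 the expected counts are:
  feathered-shank pea-comb: 720 × 9/16 = 405
  feathered-shank single-comb: 720 × 3/16 = 135
  clean-shank pea-comb: 720 × 3/16 = 135
  clean-shank single-comb: 720 × 1/16 = 45
χ² = Σ (O − E)² / E
  feathered-shank pea-comb: (419 − 405)² / 405 = 0.4840
  feathered-shank single-comb: (105 − 135)² / 135 = 6.6667
  clean-shank pea-comb: (152 − 135)² / 135 = 2.1407
  clean-shank single-comb: (44 − 45)² / 45 = 0.0222
χ² = 0.4840 + 6.6667 + 2.1407 + 0.0222 = 9.3136 ≈ 9.314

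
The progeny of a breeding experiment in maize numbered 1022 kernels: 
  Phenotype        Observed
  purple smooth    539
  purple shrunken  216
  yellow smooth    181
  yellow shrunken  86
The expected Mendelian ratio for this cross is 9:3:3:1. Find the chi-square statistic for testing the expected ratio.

13.592

Expected counts for N = 1022 under a 9:3:3:1 ratio (total parts = 16):
  purple smooth: 1022 × 9/16 = 574.875
  purple shrunken: 1022 × 3/16 = 191.625
  yellow smooth: 1022 × 3/16 = 191.625
  yellow shrunken: 1022 × 1/16 = 63.875
χ² = Σ (O − E)² / E
  purple smooth: (539 − 574.875)² / 574.875 = 2.2388
  purple shrunken: (216 − 191.625)² / 191.625 = 3.1005
  yellow smooth: (181 − 191.625)² / 191.625 = 0.5891
  yellow shrunken: (86 − 63.875)² / 63.875 = 7.6636
χ² = 2.2388 + 3.1005 + 0.5891 + 7.6636 = 13.592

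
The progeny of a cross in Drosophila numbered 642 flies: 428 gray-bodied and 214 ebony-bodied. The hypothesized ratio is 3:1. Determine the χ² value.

Expected counts for N = 642 under a 3:1 ratio (total parts = 4):
  gray-bodied: 642 × 3/4 = 481.5
  ebony-bodied: 642 × 1/4 = 160.5
χ² = Σ (O − E)² / E
  gray-bodied: (428 − 481.5)² / 481.5 = 5.9444
  ebony-bodied: (214 − 160.5)² / 160.5 = 17.8333
χ² = 5.9444 + 17.8333 = 23.7777 ≈ 23.778

23.778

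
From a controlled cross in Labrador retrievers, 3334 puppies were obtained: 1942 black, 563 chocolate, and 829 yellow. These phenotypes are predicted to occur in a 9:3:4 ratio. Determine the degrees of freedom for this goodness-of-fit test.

2

A goodness-of-fit test with 3 phenotype classes has df = 3 − 1 = 2.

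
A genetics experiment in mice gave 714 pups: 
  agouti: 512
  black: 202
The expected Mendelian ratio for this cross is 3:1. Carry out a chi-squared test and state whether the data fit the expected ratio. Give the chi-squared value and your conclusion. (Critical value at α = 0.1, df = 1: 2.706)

4.125; not consistent

The 3:1 ratio has 4 parts, so with N = 714 the expected counts are:
  agouti: 714 × 3/4 = 535.5
  black: 714 × 1/4 = 178.5
χ² = Σ (O − E)² / E
  agouti: (512 − 535.5)² / 535.5 = 1.0313
  black: (202 − 178.5)² / 178.5 = 3.0938
χ² = 1.0313 + 3.0938 = 4.1251 ≈ 4.125
Degrees of freedom = 2 − 1 = 1; critical value at α = 0.1 is 2.706.
Since 4.125 > 2.706, we reject the null hypothesis — the data do not fit the 3:1 ratio.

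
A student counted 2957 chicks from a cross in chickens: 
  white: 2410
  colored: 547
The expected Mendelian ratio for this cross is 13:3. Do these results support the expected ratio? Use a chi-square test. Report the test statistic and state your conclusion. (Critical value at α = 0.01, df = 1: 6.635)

0.123; consistent

Total ratio parts = 16. Expected numbers out of 2957:
  white: 2957 × 13/16 = 2402.5625
  colored: 2957 × 3/16 = 554.4375
χ² = Σ (O − E)² / E
  white: (2410 − 2402.5625)² / 2402.5625 = 0.0230
  colored: (547 − 554.4375)² / 554.4375 = 0.0998
χ² = 0.0230 + 0.0998 = 0.1228 ≈ 0.123
Degrees of freedom = 2 − 1 = 1; critical value at α = 0.01 is 6.635.
Since 0.123 < 6.635, we fail to reject the null hypothesis — the data are consistent with the 13:3 ratio.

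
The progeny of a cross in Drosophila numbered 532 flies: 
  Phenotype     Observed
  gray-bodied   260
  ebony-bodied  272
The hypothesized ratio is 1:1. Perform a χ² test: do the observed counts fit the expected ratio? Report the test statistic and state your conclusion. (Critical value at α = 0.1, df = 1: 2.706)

0.271; consistent

The 1:1 ratio has 2 parts, so with N = 532 the expected counts are:
  gray-bodied: 532 × 1/2 = 266
  ebony-bodied: 532 × 1/2 = 266
χ² = Σ (O − E)² / E
  gray-bodied: (260 − 266)² / 266 = 0.1353
  ebony-bodied: (272 − 266)² / 266 = 0.1353
χ² = 0.1353 + 0.1353 = 0.2706 ≈ 0.271
Degrees of freedom = 2 − 1 = 1; critical value at α = 0.1 is 2.706.
Since 0.271 < 2.706, we fail to reject the null hypothesis — the data are consistent with the 1:1 ratio.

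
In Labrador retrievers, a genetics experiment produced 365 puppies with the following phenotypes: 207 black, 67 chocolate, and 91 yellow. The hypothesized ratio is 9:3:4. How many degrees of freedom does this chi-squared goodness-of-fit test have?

2

A goodness-of-fit test with 3 phenotype classes has df = 3 − 1 = 2.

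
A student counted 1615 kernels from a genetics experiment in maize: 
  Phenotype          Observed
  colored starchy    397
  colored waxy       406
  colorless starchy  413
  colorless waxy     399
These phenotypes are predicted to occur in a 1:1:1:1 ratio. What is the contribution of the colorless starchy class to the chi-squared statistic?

0.212

Expected counts for N = 1615 under a 1:1:1:1 ratio (total parts = 4):
  colored starchy: 1615 × 1/4 = 403.75
  colored waxy: 1615 × 1/4 = 403.75
  colorless starchy: 1615 × 1/4 = 403.75
  colorless waxy: 1615 × 1/4 = 403.75
Contribution of colorless starchy: (413 − 403.75)² / 403.75 = 0.2119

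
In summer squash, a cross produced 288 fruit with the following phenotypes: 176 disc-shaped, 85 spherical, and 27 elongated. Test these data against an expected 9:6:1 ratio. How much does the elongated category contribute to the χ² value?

The 9:6:1 ratio has 16 parts, so with N = 288 the expected counts are:
  disc-shaped: 288 × 9/16 = 162
  spherical: 288 × 6/16 = 108
  elongated: 288 × 1/16 = 18
Contribution of elongated: (27 − 18)² / 18 = 4.5000

4.500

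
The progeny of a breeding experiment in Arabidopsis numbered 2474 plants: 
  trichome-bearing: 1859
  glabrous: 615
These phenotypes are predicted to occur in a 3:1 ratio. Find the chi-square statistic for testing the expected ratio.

0.026

Expected counts for N = 2474 under a 3:1 ratio (total parts = 4):
  trichome-bearing: 2474 × 3/4 = 1855.5
  glabrous: 2474 × 1/4 = 618.5
χ² = Σ (O − E)² / E
  trichome-bearing: (1859 − 1855.5)² / 1855.5 = 0.0066
  glabrous: (615 − 618.5)² / 618.5 = 0.0198
χ² = 0.0066 + 0.0198 = 0.0264 ≈ 0.026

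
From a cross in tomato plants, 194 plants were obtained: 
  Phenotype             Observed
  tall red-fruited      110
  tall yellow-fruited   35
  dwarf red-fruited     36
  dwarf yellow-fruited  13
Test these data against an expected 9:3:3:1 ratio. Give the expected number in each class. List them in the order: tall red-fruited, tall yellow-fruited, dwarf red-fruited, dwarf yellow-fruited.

Total ratio parts = 16. Expected numbers out of 194:
  tall red-fruited: 194 × 9/16 = 109.125
  tall yellow-fruited: 194 × 3/16 = 36.375
  dwarf red-fruited: 194 × 3/16 = 36.375
  dwarf yellow-fruited: 194 × 1/16 = 12.125

109.125, 36.375, 36.375, 12.125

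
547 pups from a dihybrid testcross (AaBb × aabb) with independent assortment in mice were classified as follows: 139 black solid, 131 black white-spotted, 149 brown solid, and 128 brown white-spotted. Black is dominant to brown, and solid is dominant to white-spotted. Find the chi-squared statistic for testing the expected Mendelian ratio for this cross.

1.936

A dihybrid testcross with independent assortment gives a 1:1:1:1 ratio.
The 1:1:1:1 ratio has 4 parts, so with N = 547 the expected counts are:
  black solid: 547 × 1/4 = 136.75
  black white-spotted: 547 × 1/4 = 136.75
  brown solid: 547 × 1/4 = 136.75
  brown white-spotted: 547 × 1/4 = 136.75
χ² = Σ (O − E)² / E
  black solid: (139 − 136.75)² / 136.75 = 0.0370
  black white-spotted: (131 − 136.75)² / 136.75 = 0.2418
  brown solid: (149 − 136.75)² / 136.75 = 1.0973
  brown white-spotted: (128 − 136.75)² / 136.75 = 0.5599
χ² = 0.0370 + 0.2418 + 1.0973 + 0.5599 = 1.936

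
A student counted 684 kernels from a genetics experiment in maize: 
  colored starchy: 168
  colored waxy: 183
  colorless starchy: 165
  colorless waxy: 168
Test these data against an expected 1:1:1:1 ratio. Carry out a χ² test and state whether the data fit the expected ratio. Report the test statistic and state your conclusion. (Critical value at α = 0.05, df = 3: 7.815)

1.158; consistent

Total ratio parts = 4. Expected numbers out of 684:
  colored starchy: 684 × 1/4 = 171
  colored waxy: 684 × 1/4 = 171
  colorless starchy: 684 × 1/4 = 171
  colorless waxy: 684 × 1/4 = 171
χ² = Σ (O − E)² / E
  colored starchy: (168 − 171)² / 171 = 0.0526
  colored waxy: (183 − 171)² / 171 = 0.8421
  colorless starchy: (165 − 171)² / 171 = 0.2105
  colorless waxy: (168 − 171)² / 171 = 0.0526
χ² = 0.0526 + 0.8421 + 0.2105 + 0.0526 = 1.1578 ≈ 1.158
Degrees of freedom = 4 − 1 = 3; critical value at α = 0.05 is 7.815.
Since 1.158 < 7.815, we fail to reject the null hypothesis — the data are consistent with the 1:1:1:1 ratio.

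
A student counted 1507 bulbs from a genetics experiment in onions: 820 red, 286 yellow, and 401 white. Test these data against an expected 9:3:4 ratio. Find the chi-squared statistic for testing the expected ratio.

Total ratio parts = 16. Expected numbers out of 1507:
  red: 1507 × 9/16 = 847.6875
  yellow: 1507 × 3/16 = 282.5625
  white: 1507 × 4/16 = 376.75
χ² = Σ (O − E)² / E
  red: (820 − 847.6875)² / 847.6875 = 0.9043
  yellow: (286 − 282.5625)² / 282.5625 = 0.0418
  white: (401 − 376.75)² / 376.75 = 1.5609
χ² = 0.9043 + 0.0418 + 1.5609 = 2.507

2.507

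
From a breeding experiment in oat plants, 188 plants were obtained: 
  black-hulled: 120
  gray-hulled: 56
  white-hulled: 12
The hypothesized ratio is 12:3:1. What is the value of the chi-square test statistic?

15.348

Under the 12:3:1 hypothesis (Σ ratio = 16, N = 188):
  black-hulled: 188 × 12/16 = 141
  gray-hulled: 188 × 3/16 = 35.25
  white-hulled: 188 × 1/16 = 11.75
χ² = Σ (O − E)² / E
  black-hulled: (120 − 141)² / 141 = 3.1277
  gray-hulled: (56 − 35.25)² / 35.25 = 12.2145
  white-hulled: (12 − 11.75)² / 11.75 = 0.0053
χ² = 3.1277 + 12.2145 + 0.0053 = 15.3475 ≈ 15.348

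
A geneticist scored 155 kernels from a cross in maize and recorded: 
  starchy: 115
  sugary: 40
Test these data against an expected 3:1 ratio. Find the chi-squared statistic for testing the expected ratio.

The 3:1 ratio has 4 parts, so with N = 155 the expected counts are:
  starchy: 155 × 3/4 = 116.25
  sugary: 155 × 1/4 = 38.75
χ² = Σ (O − E)² / E
  starchy: (115 − 116.25)² / 116.25 = 0.0134
  sugary: (40 − 38.75)² / 38.75 = 0.0403
χ² = 0.0134 + 0.0403 = 0.0537 ≈ 0.054

0.054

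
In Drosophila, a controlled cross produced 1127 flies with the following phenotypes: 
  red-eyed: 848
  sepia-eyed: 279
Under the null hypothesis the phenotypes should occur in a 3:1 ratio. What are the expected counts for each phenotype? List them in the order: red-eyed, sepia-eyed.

The 3:1 ratio has 4 parts, so with N = 1127 the expected counts are:
  red-eyed: 1127 × 3/4 = 845.25
  sepia-eyed: 1127 × 1/4 = 281.75

845.25, 281.75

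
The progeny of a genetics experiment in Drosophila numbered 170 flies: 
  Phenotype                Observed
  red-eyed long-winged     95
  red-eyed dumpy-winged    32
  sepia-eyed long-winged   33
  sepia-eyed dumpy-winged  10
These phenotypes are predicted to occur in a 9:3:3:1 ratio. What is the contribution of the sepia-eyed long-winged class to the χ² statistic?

Expected counts for N = 170 under a 9:3:3:1 ratio (total parts = 16):
  red-eyed long-winged: 170 × 9/16 = 95.625
  red-eyed dumpy-winged: 170 × 3/16 = 31.875
  sepia-eyed long-winged: 170 × 3/16 = 31.875
  sepia-eyed dumpy-winged: 170 × 1/16 = 10.625
Contribution of sepia-eyed long-winged: (33 − 31.875)² / 31.875 = 0.0397

0.040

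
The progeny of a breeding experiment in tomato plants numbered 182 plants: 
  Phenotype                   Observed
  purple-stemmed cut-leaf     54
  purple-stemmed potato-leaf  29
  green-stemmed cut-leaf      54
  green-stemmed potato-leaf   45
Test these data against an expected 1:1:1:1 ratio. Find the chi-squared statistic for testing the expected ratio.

9.165

Total ratio parts = 4. Expected numbers out of 182:
  purple-stemmed cut-leaf: 182 × 1/4 = 45.5
  purple-stemmed potato-leaf: 182 × 1/4 = 45.5
  green-stemmed cut-leaf: 182 × 1/4 = 45.5
  green-stemmed potato-leaf: 182 × 1/4 = 45.5
χ² = Σ (O − E)² / E
  purple-stemmed cut-leaf: (54 − 45.5)² / 45.5 = 1.5879
  purple-stemmed potato-leaf: (29 − 45.5)² / 45.5 = 5.9835
  green-stemmed cut-leaf: (54 − 45.5)² / 45.5 = 1.5879
  green-stemmed potato-leaf: (45 − 45.5)² / 45.5 = 0.0055
χ² = 1.5879 + 5.9835 + 1.5879 + 0.0055 = 9.1648 ≈ 9.165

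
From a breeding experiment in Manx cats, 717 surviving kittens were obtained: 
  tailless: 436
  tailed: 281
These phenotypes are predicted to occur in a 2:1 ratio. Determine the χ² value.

11.071

Under the 2:1 hypothesis (Σ ratio = 3, N = 717):
  tailless: 717 × 2/3 = 478
  tailed: 717 × 1/3 = 239
χ² = Σ (O − E)² / E
  tailless: (436 − 478)² / 478 = 3.6904
  tailed: (281 − 239)² / 239 = 7.3808
χ² = 3.6904 + 7.3808 = 11.0712 ≈ 11.071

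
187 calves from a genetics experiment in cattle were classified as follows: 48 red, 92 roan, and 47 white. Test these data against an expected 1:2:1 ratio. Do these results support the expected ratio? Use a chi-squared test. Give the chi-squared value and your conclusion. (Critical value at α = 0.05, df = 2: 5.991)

0.059; consistent

The 1:2:1 ratio has 4 parts, so with N = 187 the expected counts are:
  red: 187 × 1/4 = 46.75
  roan: 187 × 2/4 = 93.5
  white: 187 × 1/4 = 46.75
χ² = Σ (O − E)² / E
  red: (48 − 46.75)² / 46.75 = 0.0334
  roan: (92 − 93.5)² / 93.5 = 0.0241
  white: (47 − 46.75)² / 46.75 = 0.0013
χ² = 0.0334 + 0.0241 + 0.0013 = 0.0588 ≈ 0.059
Degrees of freedom = 3 − 1 = 2; critical value at α = 0.05 is 5.991.
Since 0.059 < 5.991, we fail to reject the null hypothesis — the data are consistent with the 1:2:1 ratio.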